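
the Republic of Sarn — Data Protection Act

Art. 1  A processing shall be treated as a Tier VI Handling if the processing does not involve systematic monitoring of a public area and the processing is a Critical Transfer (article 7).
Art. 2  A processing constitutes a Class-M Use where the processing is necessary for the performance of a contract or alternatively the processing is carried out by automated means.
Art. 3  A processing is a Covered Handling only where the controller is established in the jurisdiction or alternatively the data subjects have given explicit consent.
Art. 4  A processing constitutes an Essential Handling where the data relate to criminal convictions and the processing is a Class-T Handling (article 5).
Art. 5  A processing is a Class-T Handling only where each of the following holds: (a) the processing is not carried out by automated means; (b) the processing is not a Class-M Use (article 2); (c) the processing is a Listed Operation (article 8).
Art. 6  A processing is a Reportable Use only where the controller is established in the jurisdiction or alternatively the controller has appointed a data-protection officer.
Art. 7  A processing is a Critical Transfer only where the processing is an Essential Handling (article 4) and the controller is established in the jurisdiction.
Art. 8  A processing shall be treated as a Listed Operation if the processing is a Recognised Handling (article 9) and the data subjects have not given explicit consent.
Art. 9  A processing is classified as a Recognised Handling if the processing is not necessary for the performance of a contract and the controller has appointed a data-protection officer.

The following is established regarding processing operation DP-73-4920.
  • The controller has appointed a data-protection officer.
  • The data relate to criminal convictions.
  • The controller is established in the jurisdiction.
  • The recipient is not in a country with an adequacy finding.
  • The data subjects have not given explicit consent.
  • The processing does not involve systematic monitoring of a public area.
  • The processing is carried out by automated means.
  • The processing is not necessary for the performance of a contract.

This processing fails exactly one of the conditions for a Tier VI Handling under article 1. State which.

article 2 — Class-M Use: [the processing is necessary for the performance of a contract? no] OR [the processing is carried out by automated means? yes] → satisfied.
article 9 — Recognised Handling: [the processing is not necessary for the performance of a contract? yes] AND [the controller has appointed a data-protection officer? yes] → satisfied.
article 8 — Listed Operation: [Recognised Handling (article 9)? yes] AND [the data subjects have not given explicit consent? yes] → satisfied.
article 5 — Class-T Handling: [the processing is not carried out by automated means? no] AND [not a Class-M Use (article 2)? no] AND [Listed Operation (article 8)? yes] → not satisfied.
article 4 — Essential Handling: [the data relate to criminal convictions? yes] AND [Class-T Handling (article 5)? no] → not satisfied.
article 7 — Critical Transfer: [Essential Handling (article 4)? no] AND [the controller is established in the jurisdiction? yes] → not satisfied.
article 1 — Tier VI Handling: [the processing does not involve systematic monitoring of a public area? yes] AND [Critical Transfer (article 7)? no] → not satisfied.

Critical Transfer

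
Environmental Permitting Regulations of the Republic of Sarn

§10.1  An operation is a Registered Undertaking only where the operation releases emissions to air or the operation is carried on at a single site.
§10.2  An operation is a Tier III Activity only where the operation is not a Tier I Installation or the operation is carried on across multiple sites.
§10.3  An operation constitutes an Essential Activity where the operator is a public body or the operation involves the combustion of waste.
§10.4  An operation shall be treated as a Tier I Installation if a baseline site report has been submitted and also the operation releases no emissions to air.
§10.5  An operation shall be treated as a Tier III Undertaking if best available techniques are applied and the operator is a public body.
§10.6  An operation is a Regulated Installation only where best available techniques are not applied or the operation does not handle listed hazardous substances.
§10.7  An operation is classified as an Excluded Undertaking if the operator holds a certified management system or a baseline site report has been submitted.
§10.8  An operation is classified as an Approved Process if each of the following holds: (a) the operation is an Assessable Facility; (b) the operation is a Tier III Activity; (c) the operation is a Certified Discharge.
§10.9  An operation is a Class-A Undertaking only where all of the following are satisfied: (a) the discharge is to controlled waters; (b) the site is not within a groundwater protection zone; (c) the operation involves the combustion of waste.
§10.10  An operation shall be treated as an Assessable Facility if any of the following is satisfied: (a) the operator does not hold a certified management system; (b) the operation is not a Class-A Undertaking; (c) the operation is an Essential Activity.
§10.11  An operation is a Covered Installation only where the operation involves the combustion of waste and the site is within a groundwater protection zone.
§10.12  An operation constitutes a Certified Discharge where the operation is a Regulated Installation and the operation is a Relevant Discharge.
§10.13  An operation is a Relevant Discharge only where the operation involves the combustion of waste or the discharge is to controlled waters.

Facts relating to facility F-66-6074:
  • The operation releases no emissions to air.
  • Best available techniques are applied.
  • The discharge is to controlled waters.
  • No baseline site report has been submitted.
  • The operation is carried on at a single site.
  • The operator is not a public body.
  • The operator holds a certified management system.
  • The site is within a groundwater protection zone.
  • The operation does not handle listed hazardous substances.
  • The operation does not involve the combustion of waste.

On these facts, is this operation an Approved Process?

Yes

§10.9 — Class-A Undertaking: [the discharge is to controlled waters? yes] AND [the site is not within a groundwater protection zone? no] AND [the operation involves the combustion of waste? no] → not satisfied.
§10.3 — Essential Activity: [the operator is a public body? no] OR [the operation involves the combustion of waste? no] → not satisfied.
§10.10 — Assessable Facility: [the operator does not hold a certified management system? no] OR [not a Class-A Undertaking (§10.9)? yes] OR [Essential Activity (§10.3)? no] → satisfied.
§10.4 — Tier I Installation: [a baseline site report has been submitted? no] AND [the operation releases no emissions to air? yes] → not satisfied.
§10.2 — Tier III Activity: [not a Tier I Installation (§10.4)? yes] OR [the operation is carried on across multiple sites? no] → satisfied.
§10.6 — Regulated Installation: [best available techniques are not applied? no] OR [the operation does not handle listed hazardous substances? yes] → satisfied.
§10.13 — Relevant Discharge: [the operation involves the combustion of waste? no] OR [the discharge is to controlled waters? yes] → satisfied.
§10.12 — Certified Discharge: [Regulated Installation (§10.6)? yes] AND [Relevant Discharge (§10.13)? yes] → satisfied.
§10.8 — Approved Process: [Assessable Facility (§10.10)? yes] AND [Tier III Activity (§10.2)? yes] AND [Certified Discharge (§10.12)? yes] → satisfied.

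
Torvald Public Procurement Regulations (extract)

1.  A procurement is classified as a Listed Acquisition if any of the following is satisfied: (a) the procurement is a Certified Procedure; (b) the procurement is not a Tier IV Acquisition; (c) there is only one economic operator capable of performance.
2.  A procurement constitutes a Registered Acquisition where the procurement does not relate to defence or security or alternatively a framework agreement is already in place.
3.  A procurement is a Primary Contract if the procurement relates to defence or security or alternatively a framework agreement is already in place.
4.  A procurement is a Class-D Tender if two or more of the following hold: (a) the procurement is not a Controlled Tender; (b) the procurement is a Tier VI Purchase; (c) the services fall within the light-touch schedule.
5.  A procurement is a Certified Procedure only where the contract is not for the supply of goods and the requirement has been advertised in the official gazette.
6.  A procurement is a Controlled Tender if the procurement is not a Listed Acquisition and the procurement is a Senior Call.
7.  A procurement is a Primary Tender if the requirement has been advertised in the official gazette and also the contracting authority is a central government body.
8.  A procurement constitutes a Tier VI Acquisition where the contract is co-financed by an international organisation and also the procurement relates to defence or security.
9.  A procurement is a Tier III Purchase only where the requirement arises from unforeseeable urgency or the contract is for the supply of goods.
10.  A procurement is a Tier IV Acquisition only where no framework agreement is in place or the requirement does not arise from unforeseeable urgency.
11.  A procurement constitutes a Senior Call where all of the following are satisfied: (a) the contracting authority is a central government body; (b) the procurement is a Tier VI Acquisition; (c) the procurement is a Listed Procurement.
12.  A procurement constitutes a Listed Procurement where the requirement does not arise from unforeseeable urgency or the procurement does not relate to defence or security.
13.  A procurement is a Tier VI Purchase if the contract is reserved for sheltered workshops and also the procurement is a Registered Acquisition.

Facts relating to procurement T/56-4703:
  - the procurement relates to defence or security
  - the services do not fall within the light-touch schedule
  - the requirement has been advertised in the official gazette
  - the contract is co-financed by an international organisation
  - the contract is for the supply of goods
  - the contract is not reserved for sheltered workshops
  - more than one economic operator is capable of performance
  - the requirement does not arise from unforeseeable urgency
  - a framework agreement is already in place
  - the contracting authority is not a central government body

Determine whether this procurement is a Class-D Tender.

No

Under paragraph 5: the contract is not for the supply of goods? no; and the requirement has been advertised in the official gazette? yes. So the procurement is not a Certified Procedure.
Under paragraph 10: no framework agreement is in place? no; or the requirement does not arise from unforeseeable urgency? yes. So the procurement is a Tier IV Acquisition.
Under paragraph 1: Certified Procedure (paragraph 5)? no; or not a Tier IV Acquisition (paragraph 10)? no; or there is only one economic operator capable of performance? no. So the procurement is not a Listed Acquisition.
Under paragraph 8: the contract is co-financed by an international organisation? yes; and the procurement relates to defence or security? yes. So the procurement is a Tier VI Acquisition.
Under paragraph 12: the requirement does not arise from unforeseeable urgency? yes; or the procurement does not relate to defence or security? no. So the procurement is a Listed Procurement.
Under paragraph 11: the contracting authority is a central government body? no; and Tier VI Acquisition (paragraph 8)? yes; and Listed Procurement (paragraph 12)? yes. So the procurement is not a Senior Call.
Under paragraph 6: not a Listed Acquisition (paragraph 1)? yes; and Senior Call (paragraph 11)? no. So the procurement is not a Controlled Tender.
Under paragraph 2: the procurement does not relate to defence or security? no; or a framework agreement is already in place? yes. So the procurement is a Registered Acquisition.
Under paragraph 13: the contract is reserved for sheltered workshops? no; and Registered Acquisition (paragraph 2)? yes. So the procurement is not a Tier VI Purchase.
Under paragraph 4: not a Controlled Tender (paragraph 6)? yes; Tier VI Purchase (paragraph 13)? no; the services fall within the light-touch schedule? no — 1 of 3 hold (need ≥2) → not satisfied.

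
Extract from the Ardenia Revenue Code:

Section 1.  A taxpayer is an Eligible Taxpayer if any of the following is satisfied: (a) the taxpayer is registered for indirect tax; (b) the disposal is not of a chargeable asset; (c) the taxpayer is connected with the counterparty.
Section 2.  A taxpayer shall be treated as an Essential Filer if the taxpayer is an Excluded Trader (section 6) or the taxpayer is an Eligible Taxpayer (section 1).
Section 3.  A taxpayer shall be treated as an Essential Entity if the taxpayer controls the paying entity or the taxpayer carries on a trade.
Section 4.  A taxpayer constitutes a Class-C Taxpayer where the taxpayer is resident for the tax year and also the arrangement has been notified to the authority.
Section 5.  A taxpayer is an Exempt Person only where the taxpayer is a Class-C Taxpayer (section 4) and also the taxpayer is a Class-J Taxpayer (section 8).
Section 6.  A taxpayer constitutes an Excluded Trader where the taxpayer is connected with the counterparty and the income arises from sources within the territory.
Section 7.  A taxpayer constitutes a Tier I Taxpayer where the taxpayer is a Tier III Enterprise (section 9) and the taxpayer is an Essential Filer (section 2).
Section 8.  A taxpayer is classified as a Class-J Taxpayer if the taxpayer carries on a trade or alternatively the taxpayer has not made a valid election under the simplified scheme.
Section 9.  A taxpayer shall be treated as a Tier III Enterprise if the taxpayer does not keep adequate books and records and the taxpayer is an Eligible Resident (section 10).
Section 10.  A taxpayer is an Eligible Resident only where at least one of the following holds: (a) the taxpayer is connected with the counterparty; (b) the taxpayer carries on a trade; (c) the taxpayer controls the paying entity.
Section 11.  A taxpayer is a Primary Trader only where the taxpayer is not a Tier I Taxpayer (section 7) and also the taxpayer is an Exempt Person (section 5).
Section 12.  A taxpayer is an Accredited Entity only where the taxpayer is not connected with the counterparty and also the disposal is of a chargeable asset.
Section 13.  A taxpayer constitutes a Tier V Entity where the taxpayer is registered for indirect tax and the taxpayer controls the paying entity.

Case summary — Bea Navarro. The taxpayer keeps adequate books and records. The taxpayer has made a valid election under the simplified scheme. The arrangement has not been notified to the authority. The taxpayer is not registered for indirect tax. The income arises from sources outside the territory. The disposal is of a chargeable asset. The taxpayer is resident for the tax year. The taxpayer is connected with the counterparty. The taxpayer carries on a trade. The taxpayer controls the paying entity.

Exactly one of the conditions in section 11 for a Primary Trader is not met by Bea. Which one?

Exempt Person

section 10 — Eligible Resident: [the taxpayer is connected with the counterparty? yes] OR [the taxpayer carries on a trade? yes] OR [the taxpayer controls the paying entity? yes] → satisfied.
section 9 — Tier III Enterprise: [the taxpayer does not keep adequate books and records? no] AND [Eligible Resident (section 10)? yes] → not satisfied.
section 6 — Excluded Trader: [the taxpayer is connected with the counterparty? yes] AND [the income arises from sources within the territory? no] → not satisfied.
section 1 — Eligible Taxpayer: [the taxpayer is registered for indirect tax? no] OR [the disposal is not of a chargeable asset? no] OR [the taxpayer is connected with the counterparty? yes] → satisfied.
section 2 — Essential Filer: [Excluded Trader (section 6)? no] OR [Eligible Taxpayer (section 1)? yes] → satisfied.
section 7 — Tier I Taxpayer: [Tier III Enterprise (section 9)? no] AND [Essential Filer (section 2)? yes] → not satisfied.
section 4 — Class-C Taxpayer: [the taxpayer is resident for the tax year? yes] AND [the arrangement has been notified to the authority? no] → not satisfied.
section 8 — Class-J Taxpayer: [the taxpayer carries on a trade? yes] OR [the taxpayer has not made a valid election under the simplified scheme? no] → satisfied.
section 5 — Exempt Person: [Class-C Taxpayer (section 4)? no] AND [Class-J Taxpayer (section 8)? yes] → not satisfied.
section 11 — Primary Trader: [not a Tier I Taxpayer (section 7)? yes] AND [Exempt Person (section 5)? no] → not satisfied.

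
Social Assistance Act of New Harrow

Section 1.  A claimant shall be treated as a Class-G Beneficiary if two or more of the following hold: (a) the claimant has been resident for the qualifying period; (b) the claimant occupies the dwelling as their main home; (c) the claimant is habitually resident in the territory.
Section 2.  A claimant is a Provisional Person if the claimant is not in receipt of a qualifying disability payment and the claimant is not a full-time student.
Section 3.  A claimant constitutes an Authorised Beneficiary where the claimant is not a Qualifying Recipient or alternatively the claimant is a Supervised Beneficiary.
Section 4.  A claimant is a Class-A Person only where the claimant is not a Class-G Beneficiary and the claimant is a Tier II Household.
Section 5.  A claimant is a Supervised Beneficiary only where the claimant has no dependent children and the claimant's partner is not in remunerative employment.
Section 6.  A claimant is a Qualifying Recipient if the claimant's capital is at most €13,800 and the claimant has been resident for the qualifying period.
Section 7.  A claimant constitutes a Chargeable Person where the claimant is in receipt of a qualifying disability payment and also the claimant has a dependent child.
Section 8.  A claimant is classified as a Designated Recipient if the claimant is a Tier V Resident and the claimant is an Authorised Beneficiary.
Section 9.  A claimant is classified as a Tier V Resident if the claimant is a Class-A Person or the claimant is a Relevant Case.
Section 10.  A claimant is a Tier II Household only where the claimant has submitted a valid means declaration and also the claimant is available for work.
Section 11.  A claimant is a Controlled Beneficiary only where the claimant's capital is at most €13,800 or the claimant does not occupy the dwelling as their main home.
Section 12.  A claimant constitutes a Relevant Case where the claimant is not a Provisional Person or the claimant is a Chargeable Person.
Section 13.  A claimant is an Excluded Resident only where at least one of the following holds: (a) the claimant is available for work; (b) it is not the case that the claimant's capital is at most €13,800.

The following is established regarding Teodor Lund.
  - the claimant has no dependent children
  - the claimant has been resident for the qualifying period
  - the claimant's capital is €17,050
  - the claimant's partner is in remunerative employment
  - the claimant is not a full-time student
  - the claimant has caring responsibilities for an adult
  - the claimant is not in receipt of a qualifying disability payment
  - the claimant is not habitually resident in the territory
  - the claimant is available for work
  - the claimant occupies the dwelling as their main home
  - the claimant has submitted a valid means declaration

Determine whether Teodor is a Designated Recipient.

section 1 — Class-G Beneficiary: the claimant has been resident for the qualifying period? yes; the claimant occupies the dwelling as their main home? yes; the claimant is habitually resident in the territory? no — 2 of 3 hold (need ≥2) → satisfied.
section 10 — Tier II Household: [the claimant has submitted a valid means declaration? yes] AND [the claimant is available for work? yes] → satisfied.
section 4 — Class-A Person: [not a Class-G Beneficiary (section 1)? no] AND [Tier II Household (section 10)? yes] → not satisfied.
section 2 — Provisional Person: [the claimant is not in receipt of a qualifying disability payment? yes] AND [the claimant is not a full-time student? yes] → satisfied.
section 7 — Chargeable Person: [the claimant is in receipt of a qualifying disability payment? no] AND [the claimant has a dependent child? no] → not satisfied.
section 12 — Relevant Case: [not a Provisional Person (section 2)? no] OR [Chargeable Person (section 7)? no] → not satisfied.
section 9 — Tier V Resident: [Class-A Person (section 4)? no] OR [Relevant Case (section 12)? no] → not satisfied.
section 6 — Qualifying Recipient: [claimant's capital: €17,050 ≤ €13,800? no] AND [the claimant has been resident for the qualifying period? yes] → not satisfied.
section 5 — Supervised Beneficiary: [the claimant has no dependent children? yes] AND [the claimant's partner is not in remunerative employment? no] → not satisfied.
section 3 — Authorised Beneficiary: [not a Qualifying Recipient (section 6)? yes] OR [Supervised Beneficiary (section 5)? no] → satisfied.
section 8 — Designated Recipient: [Tier V Resident (section 9)? no] AND [Authorised Beneficiary (section 3)? yes] → not satisfied.

No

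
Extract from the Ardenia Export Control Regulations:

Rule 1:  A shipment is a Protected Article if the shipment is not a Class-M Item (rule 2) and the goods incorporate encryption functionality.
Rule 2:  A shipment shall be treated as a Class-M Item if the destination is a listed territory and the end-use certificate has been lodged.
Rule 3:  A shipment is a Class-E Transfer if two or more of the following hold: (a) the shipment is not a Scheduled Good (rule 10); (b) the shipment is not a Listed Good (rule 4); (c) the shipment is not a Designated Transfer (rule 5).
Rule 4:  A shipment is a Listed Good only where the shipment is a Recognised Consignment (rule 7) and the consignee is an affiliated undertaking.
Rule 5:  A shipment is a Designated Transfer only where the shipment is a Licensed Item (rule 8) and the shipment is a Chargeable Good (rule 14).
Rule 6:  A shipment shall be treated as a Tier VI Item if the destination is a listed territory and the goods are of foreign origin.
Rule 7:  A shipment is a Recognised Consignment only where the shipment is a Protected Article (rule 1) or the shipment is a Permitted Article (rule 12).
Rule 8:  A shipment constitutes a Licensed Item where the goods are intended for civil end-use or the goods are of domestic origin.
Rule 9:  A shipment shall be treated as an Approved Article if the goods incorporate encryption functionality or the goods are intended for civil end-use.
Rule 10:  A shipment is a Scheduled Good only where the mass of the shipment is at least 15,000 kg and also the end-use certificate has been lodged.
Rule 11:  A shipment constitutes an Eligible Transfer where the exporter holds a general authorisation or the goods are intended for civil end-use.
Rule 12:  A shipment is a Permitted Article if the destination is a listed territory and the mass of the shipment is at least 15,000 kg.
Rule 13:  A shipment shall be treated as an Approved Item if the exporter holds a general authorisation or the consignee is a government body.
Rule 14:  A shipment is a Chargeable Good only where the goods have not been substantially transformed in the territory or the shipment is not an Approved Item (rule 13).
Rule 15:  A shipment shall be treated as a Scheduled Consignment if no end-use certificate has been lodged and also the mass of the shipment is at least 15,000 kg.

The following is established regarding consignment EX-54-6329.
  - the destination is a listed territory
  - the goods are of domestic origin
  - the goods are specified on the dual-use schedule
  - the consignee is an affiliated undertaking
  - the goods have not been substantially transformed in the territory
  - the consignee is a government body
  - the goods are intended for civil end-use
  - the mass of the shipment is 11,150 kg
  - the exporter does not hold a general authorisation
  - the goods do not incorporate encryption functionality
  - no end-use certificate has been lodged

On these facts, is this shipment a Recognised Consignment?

rule 2 — Class-M Item: [the destination is a listed territory? yes] AND [the end-use certificate has been lodged? no] → not satisfied.
rule 1 — Protected Article: [not a Class-M Item (rule 2)? yes] AND [the goods incorporate encryption functionality? no] → not satisfied.
rule 12 — Permitted Article: [the destination is a listed territory? yes] AND [mass of the shipment: 11,150 kg ≥ 15,000 kg? no] → not satisfied.
rule 7 — Recognised Consignment: [Protected Article (rule 1)? no] OR [Permitted Article (rule 12)? no] → not satisfied.

No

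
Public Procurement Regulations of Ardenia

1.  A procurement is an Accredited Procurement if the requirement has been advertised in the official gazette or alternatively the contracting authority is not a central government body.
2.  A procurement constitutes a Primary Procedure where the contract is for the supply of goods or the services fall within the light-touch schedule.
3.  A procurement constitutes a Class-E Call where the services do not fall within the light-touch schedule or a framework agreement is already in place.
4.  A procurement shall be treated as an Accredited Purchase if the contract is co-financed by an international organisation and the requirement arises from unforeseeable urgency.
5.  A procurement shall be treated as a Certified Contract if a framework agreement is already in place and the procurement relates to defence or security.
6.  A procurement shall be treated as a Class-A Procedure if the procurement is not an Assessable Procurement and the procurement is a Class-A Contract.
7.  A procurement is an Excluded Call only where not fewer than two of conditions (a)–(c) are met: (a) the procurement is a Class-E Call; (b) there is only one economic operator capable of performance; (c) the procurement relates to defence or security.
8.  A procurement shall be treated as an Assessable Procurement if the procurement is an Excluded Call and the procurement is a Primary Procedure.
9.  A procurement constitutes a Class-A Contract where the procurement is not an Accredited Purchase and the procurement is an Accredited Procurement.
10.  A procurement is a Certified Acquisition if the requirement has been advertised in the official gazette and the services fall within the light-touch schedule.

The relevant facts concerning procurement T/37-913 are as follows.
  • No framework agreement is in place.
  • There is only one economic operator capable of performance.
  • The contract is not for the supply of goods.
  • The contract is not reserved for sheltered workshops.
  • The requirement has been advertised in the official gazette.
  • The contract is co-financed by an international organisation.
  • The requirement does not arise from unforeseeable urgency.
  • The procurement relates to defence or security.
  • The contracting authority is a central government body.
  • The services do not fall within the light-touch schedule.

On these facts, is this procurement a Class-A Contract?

Under paragraph 4: the contract is co-financed by an international organisation? yes; and the requirement arises from unforeseeable urgency? no. So the procurement is not an Accredited Purchase.
Under paragraph 1: the requirement has been advertised in the official gazette? yes; or the contracting authority is not a central government body? no. So the procurement is an Accredited Procurement.
Under paragraph 9: not an Accredited Purchase (paragraph 4)? yes; and Accredited Procurement (paragraph 1)? yes. So the procurement is a Class-A Contract.

Yes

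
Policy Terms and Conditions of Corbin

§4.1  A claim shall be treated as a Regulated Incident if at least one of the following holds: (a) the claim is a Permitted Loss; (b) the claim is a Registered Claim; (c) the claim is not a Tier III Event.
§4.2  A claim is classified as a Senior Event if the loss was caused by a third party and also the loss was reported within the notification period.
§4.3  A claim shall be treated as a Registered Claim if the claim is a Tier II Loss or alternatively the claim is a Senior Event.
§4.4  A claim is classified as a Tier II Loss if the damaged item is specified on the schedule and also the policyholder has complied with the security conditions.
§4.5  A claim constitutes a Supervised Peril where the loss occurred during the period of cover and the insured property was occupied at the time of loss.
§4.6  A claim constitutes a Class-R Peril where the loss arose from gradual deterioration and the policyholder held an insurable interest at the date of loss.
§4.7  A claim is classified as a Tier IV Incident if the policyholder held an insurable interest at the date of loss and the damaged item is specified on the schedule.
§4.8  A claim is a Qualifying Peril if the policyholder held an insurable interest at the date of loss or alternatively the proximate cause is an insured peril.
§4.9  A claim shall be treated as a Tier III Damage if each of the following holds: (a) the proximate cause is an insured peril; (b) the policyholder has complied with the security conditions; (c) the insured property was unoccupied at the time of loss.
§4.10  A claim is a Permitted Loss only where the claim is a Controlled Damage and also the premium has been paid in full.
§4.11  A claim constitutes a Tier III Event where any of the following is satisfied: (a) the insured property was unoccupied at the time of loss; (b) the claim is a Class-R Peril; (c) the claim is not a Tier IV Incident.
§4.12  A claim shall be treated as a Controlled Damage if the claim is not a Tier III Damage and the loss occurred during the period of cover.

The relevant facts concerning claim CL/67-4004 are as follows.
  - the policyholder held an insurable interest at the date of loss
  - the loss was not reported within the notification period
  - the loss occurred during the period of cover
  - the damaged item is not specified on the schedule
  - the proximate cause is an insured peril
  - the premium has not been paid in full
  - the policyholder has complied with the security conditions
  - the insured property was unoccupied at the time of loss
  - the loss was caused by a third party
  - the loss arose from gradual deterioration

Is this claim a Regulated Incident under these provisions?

No

§4.9 — Tier III Damage: [the proximate cause is an insured peril? yes] AND [the policyholder has complied with the security conditions? yes] AND [the insured property was unoccupied at the time of loss? yes] → satisfied.
§4.12 — Controlled Damage: [not a Tier III Damage (§4.9)? no] AND [the loss occurred during the period of cover? yes] → not satisfied.
§4.10 — Permitted Loss: [Controlled Damage (§4.12)? no] AND [the premium has been paid in full? no] → not satisfied.
§4.4 — Tier II Loss: [the damaged item is specified on the schedule? no] AND [the policyholder has complied with the security conditions? yes] → not satisfied.
§4.2 — Senior Event: [the loss was caused by a third party? yes] AND [the loss was reported within the notification period? no] → not satisfied.
§4.3 — Registered Claim: [Tier II Loss (§4.4)? no] OR [Senior Event (§4.2)? no] → not satisfied.
§4.6 — Class-R Peril: [the loss arose from gradual deterioration? yes] AND [the policyholder held an insurable interest at the date of loss? yes] → satisfied.
§4.7 — Tier IV Incident: [the policyholder held an insurable interest at the date of loss? yes] AND [the damaged item is specified on the schedule? no] → not satisfied.
§4.11 — Tier III Event: [the insured property was unoccupied at the time of loss? yes] OR [Class-R Peril (§4.6)? yes] OR [not a Tier IV Incident (§4.7)? yes] → satisfied.
§4.1 — Regulated Incident: [Permitted Loss (§4.10)? no] OR [Registered Claim (§4.3)? no] OR [not a Tier III Event (§4.11)? no] → not satisfied.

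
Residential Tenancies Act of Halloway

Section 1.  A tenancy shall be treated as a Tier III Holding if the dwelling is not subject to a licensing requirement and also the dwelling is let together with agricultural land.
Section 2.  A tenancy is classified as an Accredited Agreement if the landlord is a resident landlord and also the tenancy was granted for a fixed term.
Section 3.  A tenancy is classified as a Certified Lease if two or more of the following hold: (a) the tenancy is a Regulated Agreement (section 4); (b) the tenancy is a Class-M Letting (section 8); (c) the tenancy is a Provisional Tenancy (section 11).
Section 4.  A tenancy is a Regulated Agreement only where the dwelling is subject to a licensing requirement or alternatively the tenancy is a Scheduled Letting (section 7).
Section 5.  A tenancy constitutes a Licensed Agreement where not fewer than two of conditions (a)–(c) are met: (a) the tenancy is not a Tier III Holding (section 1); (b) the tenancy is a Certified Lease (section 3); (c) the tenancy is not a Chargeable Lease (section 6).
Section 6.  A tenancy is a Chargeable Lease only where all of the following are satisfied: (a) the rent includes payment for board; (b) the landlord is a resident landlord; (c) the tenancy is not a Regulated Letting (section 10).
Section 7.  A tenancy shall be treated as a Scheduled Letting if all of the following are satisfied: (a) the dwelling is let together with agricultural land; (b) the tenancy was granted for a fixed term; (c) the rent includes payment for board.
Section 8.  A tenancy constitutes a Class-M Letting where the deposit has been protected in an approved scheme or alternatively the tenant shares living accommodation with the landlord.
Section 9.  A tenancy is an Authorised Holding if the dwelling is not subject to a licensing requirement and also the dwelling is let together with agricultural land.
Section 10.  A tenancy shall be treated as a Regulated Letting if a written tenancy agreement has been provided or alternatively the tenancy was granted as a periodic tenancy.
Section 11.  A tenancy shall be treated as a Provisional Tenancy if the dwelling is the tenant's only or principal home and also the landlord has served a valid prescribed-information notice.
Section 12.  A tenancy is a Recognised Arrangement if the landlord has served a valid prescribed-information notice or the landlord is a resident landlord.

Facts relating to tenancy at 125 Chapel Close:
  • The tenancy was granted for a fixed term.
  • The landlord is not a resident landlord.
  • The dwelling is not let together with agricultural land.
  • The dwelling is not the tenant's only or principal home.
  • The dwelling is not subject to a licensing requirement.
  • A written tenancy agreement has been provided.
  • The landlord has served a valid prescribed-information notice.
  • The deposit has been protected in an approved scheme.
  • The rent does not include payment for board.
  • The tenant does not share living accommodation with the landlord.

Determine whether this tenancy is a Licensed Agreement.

section 1 — Tier III Holding: [the dwelling is not subject to a licensing requirement? yes] AND [the dwelling is let together with agricultural land? no] → not satisfied.
section 7 — Scheduled Letting: [the dwelling is let together with agricultural land? no] AND [the tenancy was granted for a fixed term? yes] AND [the rent includes payment for board? no] → not satisfied.
section 4 — Regulated Agreement: [the dwelling is subject to a licensing requirement? no] OR [Scheduled Letting (section 7)? no] → not satisfied.
section 8 — Class-M Letting: [the deposit has been protected in an approved scheme? yes] OR [the tenant shares living accommodation with the landlord? no] → satisfied.
section 11 — Provisional Tenancy: [the dwelling is the tenant's only or principal home? no] AND [the landlord has served a valid prescribed-information notice? yes] → not satisfied.
section 3 — Certified Lease: Regulated Agreement (section 4)? no; Class-M Letting (section 8)? yes; Provisional Tenancy (section 11)? no — 1 of 3 hold (need ≥2) → not satisfied.
section 10 — Regulated Letting: [a written tenancy agreement has been provided? yes] OR [the tenancy was granted as a periodic tenancy? no] → satisfied.
section 6 — Chargeable Lease: [the rent includes payment for board? no] AND [the landlord is a resident landlord? no] AND [not a Regulated Letting (section 10)? no] → not satisfied.
section 5 — Licensed Agreement: not a Tier III Holding (section 1)? yes; Certified Lease (section 3)? no; not a Chargeable Lease (section 6)? yes — 2 of 3 hold (need ≥2) → satisfied.

Yes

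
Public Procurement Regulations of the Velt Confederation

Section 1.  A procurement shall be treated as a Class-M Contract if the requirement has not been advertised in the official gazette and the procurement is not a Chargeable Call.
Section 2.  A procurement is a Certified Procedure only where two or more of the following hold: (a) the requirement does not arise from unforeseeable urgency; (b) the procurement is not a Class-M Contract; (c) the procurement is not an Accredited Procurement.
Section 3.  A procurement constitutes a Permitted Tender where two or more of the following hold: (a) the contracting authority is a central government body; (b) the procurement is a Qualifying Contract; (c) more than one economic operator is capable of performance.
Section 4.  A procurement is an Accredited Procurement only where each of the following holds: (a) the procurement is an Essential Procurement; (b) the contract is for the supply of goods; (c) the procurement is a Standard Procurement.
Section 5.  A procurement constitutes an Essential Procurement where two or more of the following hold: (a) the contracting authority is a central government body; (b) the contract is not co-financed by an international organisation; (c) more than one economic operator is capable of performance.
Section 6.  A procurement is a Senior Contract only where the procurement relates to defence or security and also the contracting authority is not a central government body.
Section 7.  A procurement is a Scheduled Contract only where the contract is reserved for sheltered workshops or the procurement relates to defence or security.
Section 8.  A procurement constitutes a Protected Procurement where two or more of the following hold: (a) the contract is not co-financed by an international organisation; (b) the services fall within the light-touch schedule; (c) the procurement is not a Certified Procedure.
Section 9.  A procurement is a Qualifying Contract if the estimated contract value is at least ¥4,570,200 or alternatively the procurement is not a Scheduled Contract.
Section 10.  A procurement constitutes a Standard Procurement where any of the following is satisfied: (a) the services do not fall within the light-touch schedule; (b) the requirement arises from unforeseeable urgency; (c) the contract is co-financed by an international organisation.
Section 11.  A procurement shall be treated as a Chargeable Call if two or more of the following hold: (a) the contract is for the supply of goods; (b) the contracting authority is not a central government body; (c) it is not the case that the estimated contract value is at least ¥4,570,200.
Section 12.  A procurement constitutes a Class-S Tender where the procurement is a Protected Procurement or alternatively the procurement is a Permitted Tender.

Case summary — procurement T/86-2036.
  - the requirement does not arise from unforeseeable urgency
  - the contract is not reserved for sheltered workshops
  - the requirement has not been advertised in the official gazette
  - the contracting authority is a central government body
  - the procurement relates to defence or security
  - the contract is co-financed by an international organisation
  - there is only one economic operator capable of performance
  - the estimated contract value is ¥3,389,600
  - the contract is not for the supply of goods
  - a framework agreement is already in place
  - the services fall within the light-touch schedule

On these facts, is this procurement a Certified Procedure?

section 11 — Chargeable Call: the contract is for the supply of goods? no; the contracting authority is not a central government body? no; estimated contract value: ¥3,389,600 ≥ ¥4,570,200? no, so negated condition yes — 1 of 3 hold (need ≥2) → not satisfied.
section 1 — Class-M Contract: [the requirement has not been advertised in the official gazette? yes] AND [not a Chargeable Call (section 11)? yes] → satisfied.
section 5 — Essential Procurement: the contracting authority is a central government body? yes; the contract is not co-financed by an international organisation? no; more than one economic operator is capable of performance? no — 1 of 3 hold (need ≥2) → not satisfied.
section 10 — Standard Procurement: [the services do not fall within the light-touch schedule? no] OR [the requirement arises from unforeseeable urgency? no] OR [the contract is co-financed by an international organisation? yes] → satisfied.
section 4 — Accredited Procurement: [Essential Procurement (section 5)? no] AND [the contract is for the supply of goods? no] AND [Standard Procurement (section 10)? yes] → not satisfied.
section 2 — Certified Procedure: the requirement does not arise from unforeseeable urgency? yes; not a Class-M Contract (section 1)? no; not an Accredited Procurement (section 4)? yes — 2 of 3 hold (need ≥2) → satisfied.

Yes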